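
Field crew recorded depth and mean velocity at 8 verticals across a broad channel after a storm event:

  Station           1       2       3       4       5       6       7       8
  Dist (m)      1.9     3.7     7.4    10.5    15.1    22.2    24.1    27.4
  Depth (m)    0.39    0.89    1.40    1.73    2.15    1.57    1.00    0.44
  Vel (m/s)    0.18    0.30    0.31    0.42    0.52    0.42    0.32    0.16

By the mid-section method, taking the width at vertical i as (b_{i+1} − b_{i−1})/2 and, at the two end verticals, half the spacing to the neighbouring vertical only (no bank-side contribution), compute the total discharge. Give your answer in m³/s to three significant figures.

15.5 m³/s

w_1 = (3.7 − 1.9)/2 = 0.9 m; q_1 = 0.18 × 0.39 × 0.9 = 0.06318 m³/s
w_2 = (7.4 − 1.9)/2 = 2.75 m; q_2 = 0.30 × 0.89 × 2.75 = 0.7343 m³/s
w_3 = (10.5 − 3.7)/2 = 3.4 m; q_3 = 0.31 × 1.40 × 3.4 = 1.476 m³/s
w_4 = (15.1 − 7.4)/2 = 3.85 m; q_4 = 0.42 × 1.73 × 3.85 = 2.797 m³/s
w_5 = (22.2 − 10.5)/2 = 5.85 m; q_5 = 0.52 × 2.15 × 5.85 = 6.540 m³/s
w_6 = (24.1 − 15.1)/2 = 4.5 m; q_6 = 0.42 × 1.57 × 4.5 = 2.967 m³/s
w_7 = (27.4 − 22.2)/2 = 2.6 m; q_7 = 0.32 × 1.00 × 2.6 = 0.8320 m³/s
w_8 = (27.4 − 24.1)/2 = 1.65 m; q_8 = 0.16 × 0.44 × 1.65 = 0.1162 m³/s
Q = Σ qᵢ = 15.53 m³/s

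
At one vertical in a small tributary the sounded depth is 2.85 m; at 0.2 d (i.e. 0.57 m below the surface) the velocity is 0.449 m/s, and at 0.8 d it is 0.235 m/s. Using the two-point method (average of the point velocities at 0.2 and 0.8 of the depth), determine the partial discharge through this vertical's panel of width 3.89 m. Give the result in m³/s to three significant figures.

3.79 m³/s

v̄ = (0.449 + 0.235) / 2 = 0.3420 m/s
q = v̄ × d × w = 0.3420 × 2.85 × 3.89 = 3.792 m³/s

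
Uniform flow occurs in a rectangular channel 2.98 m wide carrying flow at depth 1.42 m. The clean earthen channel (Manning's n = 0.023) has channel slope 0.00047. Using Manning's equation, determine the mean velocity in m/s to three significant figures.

0.762 m/s

A = b·y = 2.98 × 1.42 = 4.232 m²
P = b + 2y = 2.98 + 2×1.42 = 5.820 m
R = A/P = 4.232/5.820 = 0.7271 m
Q = (1/n)·A·R^(2/3)·S^(1/2) = (1/0.023) × 4.232 × 0.7271^(2/3) × 0.00047^(1/2) = 3.225 m³/s
V = Q/A = 3.225/4.232 = 0.7622 m/s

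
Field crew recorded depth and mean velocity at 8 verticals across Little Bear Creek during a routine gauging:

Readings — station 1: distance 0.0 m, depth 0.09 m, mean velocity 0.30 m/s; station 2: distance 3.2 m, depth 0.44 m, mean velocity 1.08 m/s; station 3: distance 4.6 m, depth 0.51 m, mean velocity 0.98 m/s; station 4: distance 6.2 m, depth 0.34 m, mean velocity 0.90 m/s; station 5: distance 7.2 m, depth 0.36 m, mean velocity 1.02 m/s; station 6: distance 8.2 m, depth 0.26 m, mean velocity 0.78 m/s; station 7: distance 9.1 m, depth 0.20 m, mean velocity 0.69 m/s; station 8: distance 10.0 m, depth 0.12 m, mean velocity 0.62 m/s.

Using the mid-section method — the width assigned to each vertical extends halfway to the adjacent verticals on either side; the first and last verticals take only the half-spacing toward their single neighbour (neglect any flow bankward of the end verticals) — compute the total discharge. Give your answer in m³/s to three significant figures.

3.00 m³/s

w_1 = (3.2 − 0.0)/2 = 1.6 m; q_1 = 0.30 × 0.09 × 1.6 = 0.04320 m³/s
w_2 = (4.6 − 0.0)/2 = 2.3 m; q_2 = 1.08 × 0.44 × 2.3 = 1.093 m³/s
w_3 = (6.2 − 3.2)/2 = 1.5 m; q_3 = 0.98 × 0.51 × 1.5 = 0.7497 m³/s
w_4 = (7.2 − 4.6)/2 = 1.3 m; q_4 = 0.90 × 0.34 × 1.3 = 0.3978 m³/s
w_5 = (8.2 − 6.2)/2 = 1 m; q_5 = 1.02 × 0.36 × 1 = 0.3672 m³/s
w_6 = (9.1 − 7.2)/2 = 0.95 m; q_6 = 0.78 × 0.26 × 0.95 = 0.1927 m³/s
w_7 = (10.0 − 8.2)/2 = 0.9 m; q_7 = 0.69 × 0.20 × 0.9 = 0.1242 m³/s
w_8 = (10.0 − 9.1)/2 = 0.45 m; q_8 = 0.62 × 0.12 × 0.45 = 0.03348 m³/s
Q = Σ qᵢ = 3.001 m³/s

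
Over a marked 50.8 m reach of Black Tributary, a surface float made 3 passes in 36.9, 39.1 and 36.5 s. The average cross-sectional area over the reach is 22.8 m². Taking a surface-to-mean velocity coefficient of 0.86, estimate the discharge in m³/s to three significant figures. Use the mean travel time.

26.6 m³/s

t̄ = (36.9 + 39.1 + 36.5) / 3 = 37.5 s
v_surface = L / t̄ = 50.8 / 37.5 = 1.355 m/s
v_mean = 0.86 × 1.355 = 1.165 m/s
Q = A × v_mean = 22.8 × 1.165 = 26.56 m³/s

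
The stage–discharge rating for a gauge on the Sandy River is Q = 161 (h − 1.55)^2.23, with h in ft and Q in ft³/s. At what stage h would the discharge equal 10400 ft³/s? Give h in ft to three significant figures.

8.03 ft

h − h₀ = (Q/C)^(1/b) = (10400/161)^(1/2.23) = 6.483 ft
h = 1.55 + 6.483 = 8.033 ft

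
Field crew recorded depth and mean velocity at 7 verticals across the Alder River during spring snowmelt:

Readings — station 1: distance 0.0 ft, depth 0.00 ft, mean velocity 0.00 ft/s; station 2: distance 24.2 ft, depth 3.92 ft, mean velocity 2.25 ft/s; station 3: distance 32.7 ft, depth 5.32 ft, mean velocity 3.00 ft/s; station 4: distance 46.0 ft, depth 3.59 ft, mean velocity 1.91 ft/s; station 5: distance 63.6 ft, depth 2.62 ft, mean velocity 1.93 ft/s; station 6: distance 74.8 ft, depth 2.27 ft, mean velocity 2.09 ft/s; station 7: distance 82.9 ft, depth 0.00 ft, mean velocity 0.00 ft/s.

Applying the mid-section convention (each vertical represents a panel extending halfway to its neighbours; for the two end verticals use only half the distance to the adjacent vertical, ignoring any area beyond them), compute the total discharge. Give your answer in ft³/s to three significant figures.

w_2 = (32.7 − 0.0)/2 = 16.35 ft; q_2 = 2.25 × 3.92 × 16.35 = 144.2 ft³/s
w_3 = (46.0 − 24.2)/2 = 10.9 ft; q_3 = 3.00 × 5.32 × 10.9 = 174.0 ft³/s
w_4 = (63.6 − 32.7)/2 = 15.45 ft; q_4 = 1.91 × 3.59 × 15.45 = 105.9 ft³/s
w_5 = (74.8 − 46.0)/2 = 14.4 ft; q_5 = 1.93 × 2.62 × 14.4 = 72.82 ft³/s
w_6 = (82.9 − 63.6)/2 = 9.65 ft; q_6 = 2.09 × 2.27 × 9.65 = 45.78 ft³/s
Stations 1, 7 contribute zero (depth or velocity is 0).
Q = Σ qᵢ = 542.7 ft³/s

543 ft³/s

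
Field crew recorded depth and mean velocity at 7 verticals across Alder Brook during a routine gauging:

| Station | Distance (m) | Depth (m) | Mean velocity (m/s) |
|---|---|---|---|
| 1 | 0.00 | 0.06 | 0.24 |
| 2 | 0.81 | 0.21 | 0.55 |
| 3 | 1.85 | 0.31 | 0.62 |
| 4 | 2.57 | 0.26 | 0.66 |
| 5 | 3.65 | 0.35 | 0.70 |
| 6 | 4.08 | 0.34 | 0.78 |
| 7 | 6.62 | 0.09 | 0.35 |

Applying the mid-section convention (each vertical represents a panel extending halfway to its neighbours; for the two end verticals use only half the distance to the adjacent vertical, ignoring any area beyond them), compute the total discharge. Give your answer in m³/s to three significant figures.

1.06 m³/s

w_1 = (0.81 − 0.00)/2 = 0.405 m; q_1 = 0.24 × 0.06 × 0.405 = 0.005832 m³/s
w_2 = (1.85 − 0.00)/2 = 0.925 m; q_2 = 0.55 × 0.21 × 0.925 = 0.1068 m³/s
w_3 = (2.57 − 0.81)/2 = 0.88 m; q_3 = 0.62 × 0.31 × 0.88 = 0.1691 m³/s
w_4 = (3.65 − 1.85)/2 = 0.9 m; q_4 = 0.66 × 0.26 × 0.9 = 0.1544 m³/s
w_5 = (4.08 − 2.57)/2 = 0.755 m; q_5 = 0.70 × 0.35 × 0.755 = 0.1850 m³/s
w_6 = (6.62 − 3.65)/2 = 1.485 m; q_6 = 0.78 × 0.34 × 1.485 = 0.3938 m³/s
w_7 = (6.62 − 4.08)/2 = 1.27 m; q_7 = 0.35 × 0.09 × 1.27 = 0.04001 m³/s
Q = Σ qᵢ = 1.055 m³/s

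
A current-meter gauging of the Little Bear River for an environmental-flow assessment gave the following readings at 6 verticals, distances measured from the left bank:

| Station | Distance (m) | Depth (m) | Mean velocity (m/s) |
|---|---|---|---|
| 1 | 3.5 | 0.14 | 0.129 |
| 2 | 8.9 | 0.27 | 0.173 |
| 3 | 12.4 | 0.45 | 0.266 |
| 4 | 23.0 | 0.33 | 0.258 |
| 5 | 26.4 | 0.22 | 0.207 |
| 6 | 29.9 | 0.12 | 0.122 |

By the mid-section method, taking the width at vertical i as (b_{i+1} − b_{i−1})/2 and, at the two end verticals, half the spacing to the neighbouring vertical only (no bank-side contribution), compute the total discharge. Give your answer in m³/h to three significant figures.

6770 m³/h

w_1 = (8.9 − 3.5)/2 = 2.7 m; q_1 = 0.129 × 0.14 × 2.7 = 0.04876 m³/s
w_2 = (12.4 − 3.5)/2 = 4.45 m; q_2 = 0.173 × 0.27 × 4.45 = 0.2079 m³/s
w_3 = (23.0 − 8.9)/2 = 7.05 m; q_3 = 0.266 × 0.45 × 7.05 = 0.8439 m³/s
w_4 = (26.4 − 12.4)/2 = 7 m; q_4 = 0.258 × 0.33 × 7 = 0.5960 m³/s
w_5 = (29.9 − 23.0)/2 = 3.45 m; q_5 = 0.207 × 0.22 × 3.45 = 0.1571 m³/s
w_6 = (29.9 − 26.4)/2 = 1.75 m; q_6 = 0.122 × 0.12 × 1.75 = 0.02562 m³/s
Q = Σ qᵢ = 1.879 m³/s
= 1.879 × 3600 = 6765 m³/h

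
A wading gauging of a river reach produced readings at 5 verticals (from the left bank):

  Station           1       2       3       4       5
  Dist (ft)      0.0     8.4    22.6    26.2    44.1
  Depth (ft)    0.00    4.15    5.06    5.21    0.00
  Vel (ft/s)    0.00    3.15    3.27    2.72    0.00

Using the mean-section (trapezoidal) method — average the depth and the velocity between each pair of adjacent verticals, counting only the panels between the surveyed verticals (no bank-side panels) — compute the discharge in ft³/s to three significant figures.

356 ft³/s

Panel 1-2: Δb = 8.4 ft, d̄ = (0.00+4.15)/2 = 2.075, v̄ = (0.00+3.15)/2 = 1.575 → q = 8.4×2.075×1.575 = 27.45 ft³/s
Panel 2-3: Δb = 14.2 ft, d̄ = (4.15+5.06)/2 = 4.605, v̄ = (3.15+3.27)/2 = 3.21 → q = 14.2×4.605×3.21 = 209.9 ft³/s
Panel 3-4: Δb = 3.6 ft, d̄ = (5.06+5.21)/2 = 5.135, v̄ = (3.27+2.72)/2 = 2.995 → q = 3.6×5.135×2.995 = 55.37 ft³/s
Panel 4-5: Δb = 17.9 ft, d̄ = (5.21+0.00)/2 = 2.605, v̄ = (2.72+0.00)/2 = 1.36 → q = 17.9×2.605×1.36 = 63.42 ft³/s
Q = Σ q = 356.1 ft³/s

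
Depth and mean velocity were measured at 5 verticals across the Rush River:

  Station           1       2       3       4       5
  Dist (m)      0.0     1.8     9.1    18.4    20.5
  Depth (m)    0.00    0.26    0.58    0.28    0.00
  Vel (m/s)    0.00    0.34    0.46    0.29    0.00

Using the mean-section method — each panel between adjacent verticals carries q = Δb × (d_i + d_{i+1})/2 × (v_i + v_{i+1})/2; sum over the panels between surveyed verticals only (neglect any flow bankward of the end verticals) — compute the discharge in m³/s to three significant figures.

2.81 m³/s

Panel 1-2: Δb = 1.8 m, d̄ = (0.00+0.26)/2 = 0.13, v̄ = (0.00+0.34)/2 = 0.17 → q = 1.8×0.13×0.17 = 0.03978 m³/s
Panel 2-3: Δb = 7.3 m, d̄ = (0.26+0.58)/2 = 0.42, v̄ = (0.34+0.46)/2 = 0.4 → q = 7.3×0.42×0.4 = 1.226 m³/s
Panel 3-4: Δb = 9.3 m, d̄ = (0.58+0.28)/2 = 0.43, v̄ = (0.46+0.29)/2 = 0.375 → q = 9.3×0.43×0.375 = 1.500 m³/s
Panel 4-5: Δb = 2.1 m, d̄ = (0.28+0.00)/2 = 0.14, v̄ = (0.29+0.00)/2 = 0.145 → q = 2.1×0.14×0.145 = 0.04263 m³/s
Q = Σ q = 2.808 m³/s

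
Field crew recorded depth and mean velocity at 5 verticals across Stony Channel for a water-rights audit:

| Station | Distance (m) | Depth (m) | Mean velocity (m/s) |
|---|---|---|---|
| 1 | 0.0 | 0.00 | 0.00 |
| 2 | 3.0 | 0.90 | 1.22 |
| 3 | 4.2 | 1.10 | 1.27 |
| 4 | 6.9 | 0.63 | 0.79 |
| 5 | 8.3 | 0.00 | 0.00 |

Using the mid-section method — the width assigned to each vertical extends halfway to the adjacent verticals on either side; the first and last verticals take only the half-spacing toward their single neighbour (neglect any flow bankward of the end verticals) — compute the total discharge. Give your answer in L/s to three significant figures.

6050 L/s

w_2 = (4.2 − 0.0)/2 = 2.1 m; q_2 = 1.22 × 0.90 × 2.1 = 2.306 m³/s
w_3 = (6.9 − 3.0)/2 = 1.95 m; q_3 = 1.27 × 1.10 × 1.95 = 2.724 m³/s
w_4 = (8.3 − 4.2)/2 = 2.05 m; q_4 = 0.79 × 0.63 × 2.05 = 1.020 m³/s
Stations 1, 5 contribute zero (depth or velocity is 0).
Q = Σ qᵢ = 6.050 m³/s
= 6.050 × 1000 = 6050 L/s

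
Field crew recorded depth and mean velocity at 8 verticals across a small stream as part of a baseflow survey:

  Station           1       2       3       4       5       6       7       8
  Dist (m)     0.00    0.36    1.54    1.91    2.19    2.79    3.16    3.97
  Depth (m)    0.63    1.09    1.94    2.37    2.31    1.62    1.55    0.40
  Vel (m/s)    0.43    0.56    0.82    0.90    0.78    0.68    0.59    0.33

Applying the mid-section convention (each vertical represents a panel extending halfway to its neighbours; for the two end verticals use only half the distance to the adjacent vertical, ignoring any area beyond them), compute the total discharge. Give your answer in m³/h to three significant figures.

w_1 = (0.36 − 0.00)/2 = 0.18 m; q_1 = 0.43 × 0.63 × 0.18 = 0.04876 m³/s
w_2 = (1.54 − 0.00)/2 = 0.77 m; q_2 = 0.56 × 1.09 × 0.77 = 0.4700 m³/s
w_3 = (1.91 − 0.36)/2 = 0.775 m; q_3 = 0.82 × 1.94 × 0.775 = 1.233 m³/s
w_4 = (2.19 − 1.54)/2 = 0.325 m; q_4 = 0.90 × 2.37 × 0.325 = 0.6932 m³/s
w_5 = (2.79 − 1.91)/2 = 0.44 m; q_5 = 0.78 × 2.31 × 0.44 = 0.7928 m³/s
w_6 = (3.16 − 2.19)/2 = 0.485 m; q_6 = 0.68 × 1.62 × 0.485 = 0.5343 m³/s
w_7 = (3.97 − 2.79)/2 = 0.59 m; q_7 = 0.59 × 1.55 × 0.59 = 0.5396 m³/s
w_8 = (3.97 − 3.16)/2 = 0.405 m; q_8 = 0.33 × 0.40 × 0.405 = 0.05346 m³/s
Q = Σ qᵢ = 4.365 m³/s
= 4.365 × 3600 = 15710 m³/h

15700 m³/h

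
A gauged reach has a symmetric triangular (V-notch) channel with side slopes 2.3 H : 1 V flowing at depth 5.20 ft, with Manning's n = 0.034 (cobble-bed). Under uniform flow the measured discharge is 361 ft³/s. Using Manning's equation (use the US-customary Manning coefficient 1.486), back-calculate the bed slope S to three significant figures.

0.00554

A = z·y² = 2.3×5.20² = 62.19 ft²
P = 2y√(1+z²) = 2×5.20×√(1+2.3²) = 26.08 ft
R = A/P = 62.19/26.08 = 2.384 ft
S = (Q·n / (1.486·A·R^(2/3)))² = (361×0.034 / (1.486×62.19×1.785))² = 0.005537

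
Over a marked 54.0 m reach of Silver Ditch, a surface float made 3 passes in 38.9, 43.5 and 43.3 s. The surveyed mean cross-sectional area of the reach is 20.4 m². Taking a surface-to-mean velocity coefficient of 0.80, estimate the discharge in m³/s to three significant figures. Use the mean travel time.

t̄ = (38.9 + 43.5 + 43.3) / 3 = 41.9 s
v_surface = L / t̄ = 54.0 / 41.9 = 1.289 m/s
v_mean = 0.80 × 1.289 = 1.031 m/s
Q = A × v_mean = 20.4 × 1.031 = 21.03 m³/s

21.0 m³/s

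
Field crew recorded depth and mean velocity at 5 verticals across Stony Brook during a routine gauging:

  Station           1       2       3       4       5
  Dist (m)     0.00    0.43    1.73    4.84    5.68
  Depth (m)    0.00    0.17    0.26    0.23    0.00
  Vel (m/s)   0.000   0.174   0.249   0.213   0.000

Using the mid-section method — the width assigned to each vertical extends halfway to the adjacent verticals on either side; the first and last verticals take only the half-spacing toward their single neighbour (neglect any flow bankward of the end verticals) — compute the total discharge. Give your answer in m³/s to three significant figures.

0.265 m³/s

w_2 = (1.73 − 0.00)/2 = 0.865 m; q_2 = 0.174 × 0.17 × 0.865 = 0.02559 m³/s
w_3 = (4.84 − 0.43)/2 = 2.205 m; q_3 = 0.249 × 0.26 × 2.205 = 0.1428 m³/s
w_4 = (5.68 − 1.73)/2 = 1.975 m; q_4 = 0.213 × 0.23 × 1.975 = 0.09676 m³/s
Stations 1, 5 contribute zero (depth or velocity is 0).
Q = Σ qᵢ = 0.2651 m³/s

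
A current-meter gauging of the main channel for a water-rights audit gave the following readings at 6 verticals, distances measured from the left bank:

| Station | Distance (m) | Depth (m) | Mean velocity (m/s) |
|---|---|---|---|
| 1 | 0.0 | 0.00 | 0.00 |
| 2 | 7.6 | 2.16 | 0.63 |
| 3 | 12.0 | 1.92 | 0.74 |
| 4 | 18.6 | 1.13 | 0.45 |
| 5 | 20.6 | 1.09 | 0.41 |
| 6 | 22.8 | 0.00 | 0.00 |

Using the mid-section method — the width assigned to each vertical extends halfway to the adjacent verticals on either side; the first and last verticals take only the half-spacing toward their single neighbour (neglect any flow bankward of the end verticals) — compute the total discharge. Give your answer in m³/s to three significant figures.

w_2 = (12.0 − 0.0)/2 = 6 m; q_2 = 0.63 × 2.16 × 6 = 8.165 m³/s
w_3 = (18.6 − 7.6)/2 = 5.5 m; q_3 = 0.74 × 1.92 × 5.5 = 7.814 m³/s
w_4 = (20.6 − 12.0)/2 = 4.3 m; q_4 = 0.45 × 1.13 × 4.3 = 2.187 m³/s
w_5 = (22.8 − 18.6)/2 = 2.1 m; q_5 = 0.41 × 1.09 × 2.1 = 0.9385 m³/s
Stations 1, 6 contribute zero (depth or velocity is 0).
Q = Σ qᵢ = 19.10 m³/s

19.1 m³/s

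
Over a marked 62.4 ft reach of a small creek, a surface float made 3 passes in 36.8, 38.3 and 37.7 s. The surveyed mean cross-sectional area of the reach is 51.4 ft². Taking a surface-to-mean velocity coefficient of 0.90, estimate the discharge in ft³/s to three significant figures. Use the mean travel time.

t̄ = (36.8 + 38.3 + 37.7) / 3 = 37.6 s
v_surface = L / t̄ = 62.4 / 37.6 = 1.660 ft/s
v_mean = 0.90 × 1.660 = 1.494 ft/s
Q = A × v_mean = 51.4 × 1.494 = 76.77 ft³/s

76.8 ft³/s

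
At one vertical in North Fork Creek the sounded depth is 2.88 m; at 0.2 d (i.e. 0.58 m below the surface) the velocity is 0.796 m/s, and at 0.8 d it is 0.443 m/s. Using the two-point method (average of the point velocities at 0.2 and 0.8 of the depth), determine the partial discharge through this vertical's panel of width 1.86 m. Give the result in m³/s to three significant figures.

v̄ = (0.796 + 0.443) / 2 = 0.6195 m/s
q = v̄ × d × w = 0.6195 × 2.88 × 1.86 = 3.319 m³/s

3.32 m³/s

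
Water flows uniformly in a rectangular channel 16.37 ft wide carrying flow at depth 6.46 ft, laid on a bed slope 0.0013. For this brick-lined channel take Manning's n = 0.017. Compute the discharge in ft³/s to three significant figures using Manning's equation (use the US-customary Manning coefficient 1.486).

784 ft³/s

A = b·y = 16.37 × 6.46 = 105.8 ft²
P = b + 2y = 16.37 + 2×6.46 = 29.29 ft
R = A/P = 105.8/29.29 = 3.610 ft
Q = (1.486/n)·A·R^(2/3)·S^(1/2) = (1.486/0.017) × 105.8 × 3.610^(2/3) × 0.0013^(1/2) = 784.4 ft³/s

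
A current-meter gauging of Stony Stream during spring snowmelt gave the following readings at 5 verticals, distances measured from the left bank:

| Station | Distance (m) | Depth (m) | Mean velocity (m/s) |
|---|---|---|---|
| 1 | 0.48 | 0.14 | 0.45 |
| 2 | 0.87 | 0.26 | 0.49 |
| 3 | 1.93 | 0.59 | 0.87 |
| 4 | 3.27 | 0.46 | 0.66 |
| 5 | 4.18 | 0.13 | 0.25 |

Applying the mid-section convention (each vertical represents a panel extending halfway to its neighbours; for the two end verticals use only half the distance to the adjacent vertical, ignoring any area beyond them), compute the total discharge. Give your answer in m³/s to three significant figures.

1.08 m³/s

w_1 = (0.87 − 0.48)/2 = 0.195 m; q_1 = 0.45 × 0.14 × 0.195 = 0.01229 m³/s
w_2 = (1.93 − 0.48)/2 = 0.725 m; q_2 = 0.49 × 0.26 × 0.725 = 0.09237 m³/s
w_3 = (3.27 − 0.87)/2 = 1.2 m; q_3 = 0.87 × 0.59 × 1.2 = 0.6160 m³/s
w_4 = (4.18 − 1.93)/2 = 1.125 m; q_4 = 0.66 × 0.46 × 1.125 = 0.3416 m³/s
w_5 = (4.18 − 3.27)/2 = 0.455 m; q_5 = 0.25 × 0.13 × 0.455 = 0.01479 m³/s
Q = Σ qᵢ = 1.077 m³/s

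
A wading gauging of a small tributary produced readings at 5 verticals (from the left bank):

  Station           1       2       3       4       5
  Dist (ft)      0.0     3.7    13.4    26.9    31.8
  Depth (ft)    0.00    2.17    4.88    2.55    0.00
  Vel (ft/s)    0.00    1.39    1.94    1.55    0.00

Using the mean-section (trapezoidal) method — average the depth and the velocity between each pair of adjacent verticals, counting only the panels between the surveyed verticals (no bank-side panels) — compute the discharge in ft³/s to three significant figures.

152 ft³/s

Panel 1-2: Δb = 3.7 ft, d̄ = (0.00+2.17)/2 = 1.085, v̄ = (0.00+1.39)/2 = 0.695 → q = 3.7×1.085×0.695 = 2.790 ft³/s
Panel 2-3: Δb = 9.7 ft, d̄ = (2.17+4.88)/2 = 3.525, v̄ = (1.39+1.94)/2 = 1.665 → q = 9.7×3.525×1.665 = 56.93 ft³/s
Panel 3-4: Δb = 13.5 ft, d̄ = (4.88+2.55)/2 = 3.715, v̄ = (1.94+1.55)/2 = 1.745 → q = 13.5×3.715×1.745 = 87.52 ft³/s
Panel 4-5: Δb = 4.9 ft, d̄ = (2.55+0.00)/2 = 1.275, v̄ = (1.55+0.00)/2 = 0.775 → q = 4.9×1.275×0.775 = 4.842 ft³/s
Q = Σ q = 152.1 ft³/s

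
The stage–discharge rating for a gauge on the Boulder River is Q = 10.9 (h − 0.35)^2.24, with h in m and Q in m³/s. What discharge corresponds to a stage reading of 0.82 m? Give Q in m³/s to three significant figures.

2.01 m³/s

Q = 10.9 × (0.82 − 0.35)^2.24 = 10.9 × 0.47^2.24 = 2.009 m³/s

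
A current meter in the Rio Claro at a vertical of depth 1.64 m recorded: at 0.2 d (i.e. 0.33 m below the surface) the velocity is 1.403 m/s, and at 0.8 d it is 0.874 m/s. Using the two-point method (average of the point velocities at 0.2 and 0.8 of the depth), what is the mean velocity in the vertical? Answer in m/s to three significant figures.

1.14 m/s

v̄ = (1.403 + 0.874) / 2 = 1.139 m/s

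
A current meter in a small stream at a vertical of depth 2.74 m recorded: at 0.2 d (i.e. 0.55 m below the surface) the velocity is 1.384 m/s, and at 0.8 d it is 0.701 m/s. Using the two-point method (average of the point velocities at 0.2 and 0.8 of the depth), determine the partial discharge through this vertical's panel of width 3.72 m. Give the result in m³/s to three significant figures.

v̄ = (1.384 + 0.701) / 2 = 1.043 m/s
q = v̄ × d × w = 1.043 × 2.74 × 3.72 = 10.63 m³/s

10.6 m³/s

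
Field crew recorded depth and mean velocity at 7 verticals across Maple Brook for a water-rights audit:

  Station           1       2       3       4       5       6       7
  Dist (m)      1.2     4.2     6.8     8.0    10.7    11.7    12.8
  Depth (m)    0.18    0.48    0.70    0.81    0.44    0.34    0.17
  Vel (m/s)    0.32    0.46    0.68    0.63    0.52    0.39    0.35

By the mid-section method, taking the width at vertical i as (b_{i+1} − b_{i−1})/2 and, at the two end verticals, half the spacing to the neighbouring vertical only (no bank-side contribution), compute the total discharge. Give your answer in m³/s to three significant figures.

w_1 = (4.2 − 1.2)/2 = 1.5 m; q_1 = 0.32 × 0.18 × 1.5 = 0.08640 m³/s
w_2 = (6.8 − 1.2)/2 = 2.8 m; q_2 = 0.46 × 0.48 × 2.8 = 0.6182 m³/s
w_3 = (8.0 − 4.2)/2 = 1.9 m; q_3 = 0.68 × 0.70 × 1.9 = 0.9044 m³/s
w_4 = (10.7 − 6.8)/2 = 1.95 m; q_4 = 0.63 × 0.81 × 1.95 = 0.9951 m³/s
w_5 = (11.7 − 8.0)/2 = 1.85 m; q_5 = 0.52 × 0.44 × 1.85 = 0.4233 m³/s
w_6 = (12.8 − 10.7)/2 = 1.05 m; q_6 = 0.39 × 0.34 × 1.05 = 0.1392 m³/s
w_7 = (12.8 − 11.7)/2 = 0.55 m; q_7 = 0.35 × 0.17 × 0.55 = 0.03273 m³/s
Q = Σ qᵢ = 3.199 m³/s

3.20 m³/s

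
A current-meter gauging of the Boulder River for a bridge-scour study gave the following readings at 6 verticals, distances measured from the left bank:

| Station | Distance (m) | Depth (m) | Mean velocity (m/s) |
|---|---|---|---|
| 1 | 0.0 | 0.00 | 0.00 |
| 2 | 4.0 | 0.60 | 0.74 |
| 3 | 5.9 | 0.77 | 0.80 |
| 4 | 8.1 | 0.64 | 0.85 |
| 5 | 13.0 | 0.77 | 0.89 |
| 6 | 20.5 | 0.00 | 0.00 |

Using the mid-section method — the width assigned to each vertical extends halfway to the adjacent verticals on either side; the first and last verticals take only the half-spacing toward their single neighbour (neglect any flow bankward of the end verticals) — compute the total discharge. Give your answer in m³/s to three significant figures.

8.75 m³/s

w_2 = (5.9 − 0.0)/2 = 2.95 m; q_2 = 0.74 × 0.60 × 2.95 = 1.310 m³/s
w_3 = (8.1 − 4.0)/2 = 2.05 m; q_3 = 0.80 × 0.77 × 2.05 = 1.263 m³/s
w_4 = (13.0 − 5.9)/2 = 3.55 m; q_4 = 0.85 × 0.64 × 3.55 = 1.931 m³/s
w_5 = (20.5 − 8.1)/2 = 6.2 m; q_5 = 0.89 × 0.77 × 6.2 = 4.249 m³/s
Stations 1, 6 contribute zero (depth or velocity is 0).
Q = Σ qᵢ = 8.753 m³/s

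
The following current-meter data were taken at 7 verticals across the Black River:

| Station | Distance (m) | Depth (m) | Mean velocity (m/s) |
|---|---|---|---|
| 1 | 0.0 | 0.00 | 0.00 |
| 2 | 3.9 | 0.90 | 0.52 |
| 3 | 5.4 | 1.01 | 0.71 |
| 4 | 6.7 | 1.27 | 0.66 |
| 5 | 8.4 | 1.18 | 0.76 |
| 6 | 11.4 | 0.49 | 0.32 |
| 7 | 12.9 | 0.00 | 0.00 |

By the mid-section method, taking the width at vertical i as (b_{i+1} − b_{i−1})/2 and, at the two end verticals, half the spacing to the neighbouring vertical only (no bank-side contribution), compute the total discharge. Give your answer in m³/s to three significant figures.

w_2 = (5.4 − 0.0)/2 = 2.7 m; q_2 = 0.52 × 0.90 × 2.7 = 1.264 m³/s
w_3 = (6.7 − 3.9)/2 = 1.4 m; q_3 = 0.71 × 1.01 × 1.4 = 1.004 m³/s
w_4 = (8.4 − 5.4)/2 = 1.5 m; q_4 = 0.66 × 1.27 × 1.5 = 1.257 m³/s
w_5 = (11.4 − 6.7)/2 = 2.35 m; q_5 = 0.76 × 1.18 × 2.35 = 2.107 m³/s
w_6 = (12.9 − 8.4)/2 = 2.25 m; q_6 = 0.32 × 0.49 × 2.25 = 0.3528 m³/s
Stations 1, 7 contribute zero (depth or velocity is 0).
Q = Σ qᵢ = 5.985 m³/s

5.99 m³/s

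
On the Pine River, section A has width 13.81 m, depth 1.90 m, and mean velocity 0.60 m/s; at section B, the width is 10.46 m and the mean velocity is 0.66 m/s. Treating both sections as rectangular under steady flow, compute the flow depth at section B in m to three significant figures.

2.28 m

Q = A₁V₁ = (13.81×1.90) × 0.60 = 15.74 m³/s
d₂ = Q/(b₂ V₂) = 15.74/(10.46×0.66) = 2.280 m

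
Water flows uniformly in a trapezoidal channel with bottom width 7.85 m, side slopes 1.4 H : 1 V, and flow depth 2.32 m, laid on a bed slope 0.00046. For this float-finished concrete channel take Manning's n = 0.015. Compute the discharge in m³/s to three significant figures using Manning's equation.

A = (b + z·y)·y = (7.85 + 1.4×2.32)×2.32 = 25.75 m²
P = b + 2y√(1+z²) = 7.85 + 2×2.32×√(1+1.4²) = 15.83 m
R = A/P = 25.75/15.83 = 1.626 m
Q = (1/n)·A·R^(2/3)·S^(1/2) = (1/0.015) × 25.75 × 1.626^(2/3) × 0.00046^(1/2) = 50.91 m³/s

50.9 m³/s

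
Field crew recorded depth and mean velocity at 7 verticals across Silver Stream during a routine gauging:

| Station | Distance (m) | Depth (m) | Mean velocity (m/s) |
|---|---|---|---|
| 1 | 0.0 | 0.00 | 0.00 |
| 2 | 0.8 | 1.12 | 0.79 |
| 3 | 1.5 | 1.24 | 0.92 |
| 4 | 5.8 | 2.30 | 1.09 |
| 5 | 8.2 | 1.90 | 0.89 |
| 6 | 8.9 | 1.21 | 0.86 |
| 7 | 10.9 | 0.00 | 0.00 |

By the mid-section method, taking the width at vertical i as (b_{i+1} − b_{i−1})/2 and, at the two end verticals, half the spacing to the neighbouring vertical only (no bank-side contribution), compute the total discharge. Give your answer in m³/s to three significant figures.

15.9 m³/s

w_2 = (1.5 − 0.0)/2 = 0.75 m; q_2 = 0.79 × 1.12 × 0.75 = 0.6636 m³/s
w_3 = (5.8 − 0.8)/2 = 2.5 m; q_3 = 0.92 × 1.24 × 2.5 = 2.852 m³/s
w_4 = (8.2 − 1.5)/2 = 3.35 m; q_4 = 1.09 × 2.30 × 3.35 = 8.398 m³/s
w_5 = (8.9 − 5.8)/2 = 1.55 m; q_5 = 0.89 × 1.90 × 1.55 = 2.621 m³/s
w_6 = (10.9 − 8.2)/2 = 1.35 m; q_6 = 0.86 × 1.21 × 1.35 = 1.405 m³/s
Stations 1, 7 contribute zero (depth or velocity is 0).
Q = Σ qᵢ = 15.94 m³/s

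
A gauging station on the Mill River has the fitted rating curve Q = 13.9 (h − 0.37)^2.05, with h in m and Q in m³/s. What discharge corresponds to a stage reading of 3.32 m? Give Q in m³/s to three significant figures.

Q = 13.9 × (3.32 − 0.37)^2.05 = 13.9 × 2.95^2.05 = 127.7 m³/s

128 m³/s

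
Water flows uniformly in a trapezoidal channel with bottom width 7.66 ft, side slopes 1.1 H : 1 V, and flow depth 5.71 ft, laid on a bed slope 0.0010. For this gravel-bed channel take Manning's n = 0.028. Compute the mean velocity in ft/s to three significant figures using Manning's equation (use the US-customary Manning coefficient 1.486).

3.67 ft/s

A = (b + z·y)·y = (7.66 + 1.1×5.71)×5.71 = 79.60 ft²
P = b + 2y√(1+z²) = 7.66 + 2×5.71×√(1+1.1²) = 24.64 ft
R = A/P = 79.60/24.64 = 3.231 ft
Q = (1.486/n)·A·R^(2/3)·S^(1/2) = (1.486/0.028) × 79.60 × 3.231^(2/3) × 0.0010^(1/2) = 292.0 ft³/s
V = Q/A = 292.0/79.60 = 3.668 ft/s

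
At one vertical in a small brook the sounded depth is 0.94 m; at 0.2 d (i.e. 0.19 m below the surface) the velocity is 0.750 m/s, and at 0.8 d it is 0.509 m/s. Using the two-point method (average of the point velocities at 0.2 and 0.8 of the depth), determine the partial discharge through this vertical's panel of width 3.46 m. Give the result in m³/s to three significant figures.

2.05 m³/s

v̄ = (0.750 + 0.509) / 2 = 0.6295 m/s
q = v̄ × d × w = 0.6295 × 0.94 × 3.46 = 2.047 m³/s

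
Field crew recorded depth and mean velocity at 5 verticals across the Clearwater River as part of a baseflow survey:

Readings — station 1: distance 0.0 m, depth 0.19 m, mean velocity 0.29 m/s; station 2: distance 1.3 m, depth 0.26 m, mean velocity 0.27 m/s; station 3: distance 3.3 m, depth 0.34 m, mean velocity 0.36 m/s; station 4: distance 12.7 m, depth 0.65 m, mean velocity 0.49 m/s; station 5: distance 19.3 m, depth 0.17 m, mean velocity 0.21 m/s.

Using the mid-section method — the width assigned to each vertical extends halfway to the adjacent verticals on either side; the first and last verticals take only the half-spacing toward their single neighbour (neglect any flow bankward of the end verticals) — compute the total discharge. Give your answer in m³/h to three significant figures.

12700 m³/h

w_1 = (1.3 − 0.0)/2 = 0.65 m; q_1 = 0.29 × 0.19 × 0.65 = 0.03582 m³/s
w_2 = (3.3 − 0.0)/2 = 1.65 m; q_2 = 0.27 × 0.26 × 1.65 = 0.1158 m³/s
w_3 = (12.7 − 1.3)/2 = 5.7 m; q_3 = 0.36 × 0.34 × 5.7 = 0.6977 m³/s
w_4 = (19.3 − 3.3)/2 = 8 m; q_4 = 0.49 × 0.65 × 8 = 2.548 m³/s
w_5 = (19.3 − 12.7)/2 = 3.3 m; q_5 = 0.21 × 0.17 × 3.3 = 0.1178 m³/s
Q = Σ qᵢ = 3.515 m³/s
= 3.515 × 3600 = 12650 m³/h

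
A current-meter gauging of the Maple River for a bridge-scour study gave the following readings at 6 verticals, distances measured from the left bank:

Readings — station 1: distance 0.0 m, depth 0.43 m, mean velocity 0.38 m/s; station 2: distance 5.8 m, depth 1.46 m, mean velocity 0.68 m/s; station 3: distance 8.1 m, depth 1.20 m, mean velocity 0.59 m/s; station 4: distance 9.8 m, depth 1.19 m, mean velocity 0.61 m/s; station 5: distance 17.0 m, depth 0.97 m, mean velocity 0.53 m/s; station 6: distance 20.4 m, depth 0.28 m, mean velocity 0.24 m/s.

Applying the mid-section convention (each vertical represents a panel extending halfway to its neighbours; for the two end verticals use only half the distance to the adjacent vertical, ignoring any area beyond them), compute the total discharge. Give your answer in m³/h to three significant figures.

43100 m³/h

w_1 = (5.8 − 0.0)/2 = 2.9 m; q_1 = 0.38 × 0.43 × 2.9 = 0.4739 m³/s
w_2 = (8.1 − 0.0)/2 = 4.05 m; q_2 = 0.68 × 1.46 × 4.05 = 4.021 m³/s
w_3 = (9.8 − 5.8)/2 = 2 m; q_3 = 0.59 × 1.20 × 2 = 1.416 m³/s
w_4 = (17.0 − 8.1)/2 = 4.45 m; q_4 = 0.61 × 1.19 × 4.45 = 3.230 m³/s
w_5 = (20.4 − 9.8)/2 = 5.3 m; q_5 = 0.53 × 0.97 × 5.3 = 2.725 m³/s
w_6 = (20.4 − 17.0)/2 = 1.7 m; q_6 = 0.24 × 0.28 × 1.7 = 0.1142 m³/s
Q = Σ qᵢ = 11.98 m³/s
= 11.98 × 3600 = 43130 m³/h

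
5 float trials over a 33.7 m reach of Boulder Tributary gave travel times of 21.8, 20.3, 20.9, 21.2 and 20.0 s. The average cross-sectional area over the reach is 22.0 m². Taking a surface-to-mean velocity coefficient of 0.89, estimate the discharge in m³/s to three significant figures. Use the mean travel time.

31.7 m³/s

t̄ = (21.8 + 20.3 + 20.9 + 21.2 + 20.0) / 5 = 20.84 s
v_surface = L / t̄ = 33.7 / 20.84 = 1.617 m/s
v_mean = 0.89 × 1.617 = 1.439 m/s
Q = A × v_mean = 22.0 × 1.439 = 31.66 m³/s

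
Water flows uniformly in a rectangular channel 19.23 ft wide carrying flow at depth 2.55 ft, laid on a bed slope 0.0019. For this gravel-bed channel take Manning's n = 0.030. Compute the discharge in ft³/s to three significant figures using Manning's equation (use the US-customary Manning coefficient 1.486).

A = b·y = 19.23 × 2.55 = 49.04 ft²
P = b + 2y = 19.23 + 2×2.55 = 24.33 ft
R = A/P = 49.04/24.33 = 2.015 ft
Q = (1.486/n)·A·R^(2/3)·S^(1/2) = (1.486/0.030) × 49.04 × 2.015^(2/3) × 0.0019^(1/2) = 168.9 ft³/s

169 ft³/s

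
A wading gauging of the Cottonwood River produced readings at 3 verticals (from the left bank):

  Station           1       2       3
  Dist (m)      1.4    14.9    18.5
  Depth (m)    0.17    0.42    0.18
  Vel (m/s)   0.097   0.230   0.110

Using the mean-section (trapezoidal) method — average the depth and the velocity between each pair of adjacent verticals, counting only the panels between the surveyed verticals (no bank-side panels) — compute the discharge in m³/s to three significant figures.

0.835 m³/s

Panel 1-2: Δb = 13.5 m, d̄ = (0.17+0.42)/2 = 0.295, v̄ = (0.097+0.230)/2 = 0.1635 → q = 13.5×0.295×0.1635 = 0.6511 m³/s
Panel 2-3: Δb = 3.6 m, d̄ = (0.42+0.18)/2 = 0.3, v̄ = (0.230+0.110)/2 = 0.17 → q = 3.6×0.3×0.17 = 0.1836 m³/s
Q = Σ q = 0.8347 m³/s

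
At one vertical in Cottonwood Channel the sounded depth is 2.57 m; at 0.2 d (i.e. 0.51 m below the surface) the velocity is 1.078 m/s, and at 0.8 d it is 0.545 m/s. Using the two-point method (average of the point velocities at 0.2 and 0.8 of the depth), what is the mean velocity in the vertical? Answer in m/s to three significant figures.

v̄ = (1.078 + 0.545) / 2 = 0.8115 m/s

0.812 m/s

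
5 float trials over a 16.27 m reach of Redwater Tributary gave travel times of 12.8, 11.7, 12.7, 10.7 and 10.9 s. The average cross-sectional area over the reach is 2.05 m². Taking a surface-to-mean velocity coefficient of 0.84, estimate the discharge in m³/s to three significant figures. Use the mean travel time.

2.38 m³/s

t̄ = (12.8 + 11.7 + 12.7 + 10.7 + 10.9) / 5 = 11.76 s
v_surface = L / t̄ = 16.27 / 11.76 = 1.384 m/s
v_mean = 0.84 × 1.384 = 1.162 m/s
Q = A × v_mean = 2.05 × 1.162 = 2.382 m³/s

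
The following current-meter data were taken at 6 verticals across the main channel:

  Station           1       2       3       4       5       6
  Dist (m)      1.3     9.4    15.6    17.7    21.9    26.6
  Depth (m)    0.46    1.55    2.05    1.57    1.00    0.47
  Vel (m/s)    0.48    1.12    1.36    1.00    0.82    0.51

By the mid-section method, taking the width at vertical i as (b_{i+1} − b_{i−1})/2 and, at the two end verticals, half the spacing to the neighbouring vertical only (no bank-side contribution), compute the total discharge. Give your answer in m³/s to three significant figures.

34.0 m³/s

w_1 = (9.4 − 1.3)/2 = 4.05 m; q_1 = 0.48 × 0.46 × 4.05 = 0.8942 m³/s
w_2 = (15.6 − 1.3)/2 = 7.15 m; q_2 = 1.12 × 1.55 × 7.15 = 12.41 m³/s
w_3 = (17.7 − 9.4)/2 = 4.15 m; q_3 = 1.36 × 2.05 × 4.15 = 11.57 m³/s
w_4 = (21.9 − 15.6)/2 = 3.15 m; q_4 = 1.00 × 1.57 × 3.15 = 4.946 m³/s
w_5 = (26.6 − 17.7)/2 = 4.45 m; q_5 = 0.82 × 1.00 × 4.45 = 3.649 m³/s
w_6 = (26.6 − 21.9)/2 = 2.35 m; q_6 = 0.51 × 0.47 × 2.35 = 0.5633 m³/s
Q = Σ qᵢ = 34.03 m³/s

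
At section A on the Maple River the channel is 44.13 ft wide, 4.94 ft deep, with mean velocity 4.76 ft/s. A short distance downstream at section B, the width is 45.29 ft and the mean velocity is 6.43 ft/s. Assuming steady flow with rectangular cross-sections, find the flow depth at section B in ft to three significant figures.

Q = A₁V₁ = (44.13×4.94) × 4.76 = 1038 ft³/s
d₂ = Q/(b₂ V₂) = 1038/(45.29×6.43) = 3.563 ft

3.56 ft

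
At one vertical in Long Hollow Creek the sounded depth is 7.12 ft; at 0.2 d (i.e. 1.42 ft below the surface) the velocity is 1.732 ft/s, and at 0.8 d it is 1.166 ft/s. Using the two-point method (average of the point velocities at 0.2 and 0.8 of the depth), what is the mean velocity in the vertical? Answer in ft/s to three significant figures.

1.45 ft/s

v̄ = (1.732 + 1.166) / 2 = 1.449 ft/s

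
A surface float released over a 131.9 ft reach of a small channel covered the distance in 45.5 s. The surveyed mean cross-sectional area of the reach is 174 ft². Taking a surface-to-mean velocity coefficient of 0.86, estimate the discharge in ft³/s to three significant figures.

v_surface = L / t̄ = 131.9 / 45.5 = 2.899 ft/s
v_mean = 0.86 × 2.899 = 2.493 ft/s
Q = A × v_mean = 174 × 2.493 = 433.8 ft³/s

434 ft³/s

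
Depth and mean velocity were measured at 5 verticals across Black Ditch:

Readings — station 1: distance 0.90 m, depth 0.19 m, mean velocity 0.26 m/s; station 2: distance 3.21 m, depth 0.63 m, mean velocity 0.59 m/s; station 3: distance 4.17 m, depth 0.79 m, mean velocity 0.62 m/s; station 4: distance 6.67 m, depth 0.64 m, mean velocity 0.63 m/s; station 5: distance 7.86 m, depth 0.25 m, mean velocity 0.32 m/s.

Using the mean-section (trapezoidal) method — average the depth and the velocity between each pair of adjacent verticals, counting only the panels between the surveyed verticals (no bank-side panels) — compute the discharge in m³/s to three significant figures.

Panel 1-2: Δb = 2.31 m, d̄ = (0.19+0.63)/2 = 0.41, v̄ = (0.26+0.59)/2 = 0.425 → q = 2.31×0.41×0.425 = 0.4025 m³/s
Panel 2-3: Δb = 0.96 m, d̄ = (0.63+0.79)/2 = 0.71, v̄ = (0.59+0.62)/2 = 0.605 → q = 0.96×0.71×0.605 = 0.4124 m³/s
Panel 3-4: Δb = 2.5 m, d̄ = (0.79+0.64)/2 = 0.715, v̄ = (0.62+0.63)/2 = 0.625 → q = 2.5×0.715×0.625 = 1.117 m³/s
Panel 4-5: Δb = 1.19 m, d̄ = (0.64+0.25)/2 = 0.445, v̄ = (0.63+0.32)/2 = 0.475 → q = 1.19×0.445×0.475 = 0.2515 m³/s
Q = Σ q = 2.184 m³/s

2.18 m³/s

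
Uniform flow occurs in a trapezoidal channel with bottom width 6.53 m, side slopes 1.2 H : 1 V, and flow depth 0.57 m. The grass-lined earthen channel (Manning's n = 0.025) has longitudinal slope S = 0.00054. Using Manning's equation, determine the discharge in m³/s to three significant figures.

2.39 m³/s

A = (b + z·y)·y = (6.53 + 1.2×0.57)×0.57 = 4.112 m²
P = b + 2y√(1+z²) = 6.53 + 2×0.57×√(1+1.2²) = 8.311 m
R = A/P = 4.112/8.311 = 0.4948 m
Q = (1/n)·A·R^(2/3)·S^(1/2) = (1/0.025) × 4.112 × 0.4948^(2/3) × 0.00054^(1/2) = 2.391 m³/s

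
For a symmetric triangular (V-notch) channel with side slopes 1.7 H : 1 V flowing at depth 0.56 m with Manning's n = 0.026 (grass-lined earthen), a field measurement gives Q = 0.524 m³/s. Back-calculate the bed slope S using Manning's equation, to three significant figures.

0.00435

A = z·y² = 1.7×0.56² = 0.5331 m²
P = 2y√(1+z²) = 2×0.56×√(1+1.7²) = 2.209 m
R = A/P = 0.5331/2.209 = 0.2413 m
S = (Q·n / (1·A·R^(2/3)))² = (0.524×0.026 / (1×0.5331×0.3876))² = 0.004346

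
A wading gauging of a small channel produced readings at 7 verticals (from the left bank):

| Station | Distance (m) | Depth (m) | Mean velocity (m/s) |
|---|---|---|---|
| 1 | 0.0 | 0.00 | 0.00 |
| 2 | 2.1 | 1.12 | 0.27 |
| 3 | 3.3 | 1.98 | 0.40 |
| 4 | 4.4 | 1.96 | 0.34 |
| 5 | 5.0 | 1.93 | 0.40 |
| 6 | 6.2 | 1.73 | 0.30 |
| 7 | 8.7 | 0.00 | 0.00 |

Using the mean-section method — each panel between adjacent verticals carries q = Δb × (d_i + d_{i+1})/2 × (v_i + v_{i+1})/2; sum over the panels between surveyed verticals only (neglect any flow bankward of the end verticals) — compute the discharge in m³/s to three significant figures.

Panel 1-2: Δb = 2.1 m, d̄ = (0.00+1.12)/2 = 0.56, v̄ = (0.00+0.27)/2 = 0.135 → q = 2.1×0.56×0.135 = 0.1588 m³/s
Panel 2-3: Δb = 1.2 m, d̄ = (1.12+1.98)/2 = 1.55, v̄ = (0.27+0.40)/2 = 0.335 → q = 1.2×1.55×0.335 = 0.6231 m³/s
Panel 3-4: Δb = 1.1 m, d̄ = (1.98+1.96)/2 = 1.97, v̄ = (0.40+0.34)/2 = 0.37 → q = 1.1×1.97×0.37 = 0.8018 m³/s
Panel 4-5: Δb = 0.6 m, d̄ = (1.96+1.93)/2 = 1.945, v̄ = (0.34+0.40)/2 = 0.37 → q = 0.6×1.945×0.37 = 0.4318 m³/s
Panel 5-6: Δb = 1.2 m, d̄ = (1.93+1.73)/2 = 1.83, v̄ = (0.40+0.30)/2 = 0.35 → q = 1.2×1.83×0.35 = 0.7686 m³/s
Panel 6-7: Δb = 2.5 m, d̄ = (1.73+0.00)/2 = 0.865, v̄ = (0.30+0.00)/2 = 0.15 → q = 2.5×0.865×0.15 = 0.3244 m³/s
Q = Σ q = 3.108 m³/s

3.11 m³/s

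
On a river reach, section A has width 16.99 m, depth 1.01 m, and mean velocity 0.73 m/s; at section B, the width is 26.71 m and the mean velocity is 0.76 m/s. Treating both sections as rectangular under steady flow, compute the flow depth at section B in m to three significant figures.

Q = A₁V₁ = (16.99×1.01) × 0.73 = 12.53 m³/s
d₂ = Q/(b₂ V₂) = 12.53/(26.71×0.76) = 0.6171 m

0.617 m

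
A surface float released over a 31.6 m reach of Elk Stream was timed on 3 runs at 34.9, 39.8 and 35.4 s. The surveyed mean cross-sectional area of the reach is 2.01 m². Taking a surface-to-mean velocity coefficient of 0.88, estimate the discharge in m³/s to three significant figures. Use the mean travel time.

1.52 m³/s

t̄ = (34.9 + 39.8 + 35.4) / 3 = 36.7 s
v_surface = L / t̄ = 31.6 / 36.7 = 0.8610 m/s
v_mean = 0.88 × 0.8610 = 0.7577 m/s
Q = A × v_mean = 2.01 × 0.7577 = 1.523 m³/s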